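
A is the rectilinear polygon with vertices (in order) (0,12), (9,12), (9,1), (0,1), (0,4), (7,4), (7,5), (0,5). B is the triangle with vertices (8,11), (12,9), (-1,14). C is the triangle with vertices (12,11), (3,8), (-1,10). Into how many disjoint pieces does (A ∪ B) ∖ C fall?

(A ∪ B) ∖ C splits into 3 disjoint pieces (area 14.9923, area 0.3857, area 64.25).

3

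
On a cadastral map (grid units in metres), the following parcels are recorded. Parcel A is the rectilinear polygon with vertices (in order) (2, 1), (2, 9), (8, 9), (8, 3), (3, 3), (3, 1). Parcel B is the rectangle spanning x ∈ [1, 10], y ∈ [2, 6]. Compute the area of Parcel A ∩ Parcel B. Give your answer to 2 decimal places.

The intersection is the polygon with vertices (2,6), (8,6), (8,3), (3,3), (3,2), (2,2).
By the shoelace formula its area is 19.00.

19.00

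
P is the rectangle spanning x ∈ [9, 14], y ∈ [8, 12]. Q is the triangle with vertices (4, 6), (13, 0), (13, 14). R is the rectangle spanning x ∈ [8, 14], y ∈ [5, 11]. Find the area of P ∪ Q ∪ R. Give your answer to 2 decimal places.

By inclusion–exclusion:
Individual areas: |P| = 20, |Q| = 63, |R| = 36.
|P∩Q| = 14.6389.
|P∩R|: x∈[9,14], y∈[8,11] → 5·3 = 15.
|Q∩R| = 28.8264.
|P∩Q∩R| = 11.8264.
|P ∪ Q ∪ R| = 119 − 58.4653 + 11.8264 = 72.36.

72.36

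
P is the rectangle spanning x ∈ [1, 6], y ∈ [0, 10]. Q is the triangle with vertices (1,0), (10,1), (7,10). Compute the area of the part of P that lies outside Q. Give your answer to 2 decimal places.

30.56

|P| = 50, |P∩Q| = 19.4444.
|P ∖ Q| = |P| − |P∩Q| = 50 − 19.4444 = 30.56.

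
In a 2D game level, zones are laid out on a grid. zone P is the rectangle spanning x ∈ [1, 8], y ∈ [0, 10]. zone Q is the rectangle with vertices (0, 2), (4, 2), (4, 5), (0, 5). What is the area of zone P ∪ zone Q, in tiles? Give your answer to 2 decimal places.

By inclusion–exclusion:
Individual areas: |zone P| = 70, |zone Q| = 12.
|zone P∩zone Q|: x∈[1,4], y∈[2,5] → 3·3 = 9.
|zone P ∪ zone Q| = 82 − 9 = 73.00.

73.00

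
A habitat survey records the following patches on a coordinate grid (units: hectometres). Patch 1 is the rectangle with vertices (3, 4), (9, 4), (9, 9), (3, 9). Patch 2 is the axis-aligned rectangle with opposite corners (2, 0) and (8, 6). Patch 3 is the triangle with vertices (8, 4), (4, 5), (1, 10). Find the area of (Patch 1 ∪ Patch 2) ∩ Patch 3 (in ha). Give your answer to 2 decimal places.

6.88

The region (Patch 1 ∪ Patch 2) ∩ Patch 3 is the polygon with vertices (3,8.286), (8,4), (4,5), (3,6.667).
By the shoelace formula its area is 6.88.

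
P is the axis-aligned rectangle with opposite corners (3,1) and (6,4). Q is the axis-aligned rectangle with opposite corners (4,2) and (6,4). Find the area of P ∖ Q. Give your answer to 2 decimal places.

5.00

|P∩Q|: x∈[4,6], y∈[2,4] → 2·2 = 4.
|P| = 9.
|P ∖ Q| = |P| − |P∩Q| = 9 − 4 = 5.00.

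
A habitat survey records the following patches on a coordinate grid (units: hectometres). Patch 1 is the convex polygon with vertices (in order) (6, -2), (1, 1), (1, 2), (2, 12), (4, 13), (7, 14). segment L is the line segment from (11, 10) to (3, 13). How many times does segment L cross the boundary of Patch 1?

2

The segment meets the boundary at (3.571,12.786), (6.847,11.557).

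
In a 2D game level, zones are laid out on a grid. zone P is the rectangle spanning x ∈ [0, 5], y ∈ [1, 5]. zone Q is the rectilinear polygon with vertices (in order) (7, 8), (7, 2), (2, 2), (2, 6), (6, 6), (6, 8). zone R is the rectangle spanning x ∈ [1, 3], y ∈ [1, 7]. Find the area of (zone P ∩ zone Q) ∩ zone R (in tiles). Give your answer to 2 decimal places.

The region (zone P ∩ zone Q) ∩ zone R is the polygon with vertices (2,2), (2,5), (3,5), (3,2).
By the shoelace formula its area is 3.00.

3.00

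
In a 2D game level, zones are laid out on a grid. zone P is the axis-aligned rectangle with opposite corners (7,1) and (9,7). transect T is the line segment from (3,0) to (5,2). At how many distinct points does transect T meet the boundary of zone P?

0

The segment lies entirely outside zone P and never meets its boundary.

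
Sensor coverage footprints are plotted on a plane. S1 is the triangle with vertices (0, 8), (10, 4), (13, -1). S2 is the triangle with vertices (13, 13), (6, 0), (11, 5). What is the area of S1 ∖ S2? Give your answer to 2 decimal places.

16.22

|S1| = 19, |S1∩S2| = 2.7837.
|S1 ∖ S2| = |S1| − |S1∩S2| = 19 − 2.7837 = 16.22.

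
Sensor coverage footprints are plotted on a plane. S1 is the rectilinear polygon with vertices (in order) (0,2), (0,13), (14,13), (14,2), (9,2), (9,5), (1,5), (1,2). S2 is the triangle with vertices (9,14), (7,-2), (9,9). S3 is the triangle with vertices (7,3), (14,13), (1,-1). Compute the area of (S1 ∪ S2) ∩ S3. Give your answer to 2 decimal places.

The region (S1 ∪ S2) ∩ S3 is the polygon with vertices (8.273,5), (8.228,4.754), (7.761,4.087), (7.875,5), (6.571,5), (14,13), (8.4,5).
By the shoelace formula its area is 7.54.

7.54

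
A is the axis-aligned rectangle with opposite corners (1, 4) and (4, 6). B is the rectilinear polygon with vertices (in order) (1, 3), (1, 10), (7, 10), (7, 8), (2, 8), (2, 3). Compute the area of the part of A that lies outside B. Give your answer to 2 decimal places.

4.00

|A| = 6, |A∩B| = 2.
|A ∖ B| = |A| − |A∩B| = 6 − 2 = 4.00.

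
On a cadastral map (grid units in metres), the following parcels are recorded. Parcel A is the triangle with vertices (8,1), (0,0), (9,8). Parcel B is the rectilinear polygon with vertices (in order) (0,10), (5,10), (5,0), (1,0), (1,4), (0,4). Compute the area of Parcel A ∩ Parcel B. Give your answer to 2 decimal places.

9.17

The intersection is the polygon with vertices (1,0.125), (1,0.889), (5,4.444), (5,0.625).
By the shoelace formula its area is 9.17.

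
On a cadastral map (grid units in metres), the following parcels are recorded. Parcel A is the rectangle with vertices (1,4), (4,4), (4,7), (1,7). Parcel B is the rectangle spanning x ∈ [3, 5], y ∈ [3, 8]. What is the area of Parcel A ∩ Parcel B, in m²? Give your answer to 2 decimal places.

3.00

|Parcel A∩Parcel B|: x∈[3,4], y∈[4,7] → 1·3 = 3.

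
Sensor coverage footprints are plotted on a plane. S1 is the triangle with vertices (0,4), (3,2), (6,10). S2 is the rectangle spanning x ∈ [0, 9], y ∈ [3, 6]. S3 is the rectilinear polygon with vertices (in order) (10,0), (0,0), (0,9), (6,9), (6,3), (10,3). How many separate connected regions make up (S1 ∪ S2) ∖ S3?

2

(S1 ∪ S2) ∖ S3 splits into 2 disjoint pieces (area 0.3125, area 9).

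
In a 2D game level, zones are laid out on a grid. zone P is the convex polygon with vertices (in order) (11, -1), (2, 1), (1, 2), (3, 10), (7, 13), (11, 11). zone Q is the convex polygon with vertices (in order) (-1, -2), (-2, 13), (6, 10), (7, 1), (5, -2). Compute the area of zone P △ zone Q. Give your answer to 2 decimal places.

|zone P| = 104.5, |zone Q| = 105, |zone P∩zone Q| = 44.5444.
|zone P △ zone Q| = |zone P| + |zone Q| − 2·|zone P∩zone Q| = 104.5 + 105 − 89.0887 = 120.41.

120.41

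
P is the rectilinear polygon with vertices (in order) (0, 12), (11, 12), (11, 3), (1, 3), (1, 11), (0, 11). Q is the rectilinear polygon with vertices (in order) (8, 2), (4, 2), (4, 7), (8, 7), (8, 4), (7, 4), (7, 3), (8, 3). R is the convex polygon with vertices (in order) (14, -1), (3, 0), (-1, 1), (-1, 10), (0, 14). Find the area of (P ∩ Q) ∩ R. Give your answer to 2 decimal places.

|P ∩ Q| = 15.
|(P ∩ Q) ∩ R| = 13.85.

13.85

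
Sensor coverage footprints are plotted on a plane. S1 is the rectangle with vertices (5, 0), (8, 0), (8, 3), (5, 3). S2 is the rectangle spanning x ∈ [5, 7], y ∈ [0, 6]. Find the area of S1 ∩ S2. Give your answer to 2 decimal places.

6.00

|S1∩S2|: x∈[5,7], y∈[0,3] → 2·3 = 6.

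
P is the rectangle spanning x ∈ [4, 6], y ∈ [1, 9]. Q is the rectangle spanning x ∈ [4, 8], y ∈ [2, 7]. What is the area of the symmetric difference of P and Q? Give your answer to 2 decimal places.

16.00

|P∩Q|: x∈[4,6], y∈[2,7] → 2·5 = 10.
|P △ Q| = |P| + |Q| − 2·|P∩Q| = 16 + 20 − 20 = 16.00.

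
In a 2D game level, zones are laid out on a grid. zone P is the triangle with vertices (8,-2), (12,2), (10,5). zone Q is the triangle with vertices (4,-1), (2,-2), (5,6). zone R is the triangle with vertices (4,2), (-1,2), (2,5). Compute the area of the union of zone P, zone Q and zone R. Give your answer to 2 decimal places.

23.88

By inclusion–exclusion:
Individual areas: |zone P| = 10, |zone Q| = 6.5, |zone R| = 7.5.
|zone P∩zone Q| = 0.
|zone P∩zone R| = 0.
|zone Q∩zone R| = 0.12.
|zone P∩zone Q∩zone R| = 0.
|zone P ∪ zone Q ∪ zone R| = 24 − 0.12 + 0 = 23.88.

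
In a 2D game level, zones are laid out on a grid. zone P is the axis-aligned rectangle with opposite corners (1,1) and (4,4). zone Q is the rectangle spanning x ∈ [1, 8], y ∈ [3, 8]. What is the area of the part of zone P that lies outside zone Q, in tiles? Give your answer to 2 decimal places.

6.00

|zone P∩zone Q|: x∈[1,4], y∈[3,4] → 3·1 = 3.
|zone P| = 9.
|zone P ∖ zone Q| = |zone P| − |zone P∩zone Q| = 9 − 3 = 6.00.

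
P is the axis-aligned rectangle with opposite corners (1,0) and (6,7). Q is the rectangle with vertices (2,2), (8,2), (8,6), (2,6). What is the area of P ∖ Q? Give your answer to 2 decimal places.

19.00

|P∩Q|: x∈[2,6], y∈[2,6] → 4·4 = 16.
|P| = 35.
|P ∖ Q| = |P| − |P∩Q| = 35 − 16 = 19.00.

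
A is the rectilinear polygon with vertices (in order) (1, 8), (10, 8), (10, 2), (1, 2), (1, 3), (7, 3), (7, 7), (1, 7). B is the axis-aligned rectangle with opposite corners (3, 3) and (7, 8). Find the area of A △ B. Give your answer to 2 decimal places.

|A| = 30, |B| = 20, |A∩B| = 4.
|A △ B| = |A| + |B| − 2·|A∩B| = 30 + 20 − 8 = 42.00.

42.00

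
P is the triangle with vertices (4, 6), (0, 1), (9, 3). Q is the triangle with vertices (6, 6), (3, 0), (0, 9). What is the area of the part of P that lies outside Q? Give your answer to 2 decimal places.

|P| = 18.5, |P∩Q| = 8.8941.
|P ∖ Q| = |P| − |P∩Q| = 18.5 − 8.8941 = 9.61.

9.61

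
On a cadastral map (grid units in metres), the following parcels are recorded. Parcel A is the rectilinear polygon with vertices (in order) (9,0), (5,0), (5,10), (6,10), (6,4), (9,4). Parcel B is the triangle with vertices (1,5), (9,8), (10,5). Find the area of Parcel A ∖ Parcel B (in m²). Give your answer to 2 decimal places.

|Parcel A| = 22, |Parcel A∩Parcel B| = 1.6875.
|Parcel A ∖ Parcel B| = |Parcel A| − |Parcel A∩Parcel B| = 22 − 1.6875 = 20.31.

20.31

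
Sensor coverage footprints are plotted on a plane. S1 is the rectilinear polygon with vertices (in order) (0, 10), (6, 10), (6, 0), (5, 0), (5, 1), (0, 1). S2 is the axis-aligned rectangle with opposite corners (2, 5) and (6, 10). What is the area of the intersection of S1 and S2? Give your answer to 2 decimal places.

20.00

The intersection is the polygon with vertices (6,10), (6,5), (2,5), (2,10).
By the shoelace formula its area is 20.00.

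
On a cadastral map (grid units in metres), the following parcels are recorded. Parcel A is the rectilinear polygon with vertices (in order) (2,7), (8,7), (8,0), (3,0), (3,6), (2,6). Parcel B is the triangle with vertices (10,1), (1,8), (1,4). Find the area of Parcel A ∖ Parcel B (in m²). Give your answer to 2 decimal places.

|Parcel A| = 36, |Parcel A∩Parcel B| = 10.8016.
|Parcel A ∖ Parcel B| = |Parcel A| − |Parcel A∩Parcel B| = 36 − 10.8016 = 25.20.

25.20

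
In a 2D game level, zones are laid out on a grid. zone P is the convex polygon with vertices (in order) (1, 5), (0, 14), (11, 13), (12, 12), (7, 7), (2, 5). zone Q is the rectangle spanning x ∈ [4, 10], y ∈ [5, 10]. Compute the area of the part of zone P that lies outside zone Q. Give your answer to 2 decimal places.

|zone P| = 69, |zone P∩zone Q| = 15.3.
|zone P ∖ zone Q| = |zone P| − |zone P∩zone Q| = 69 − 15.3 = 53.70.

53.70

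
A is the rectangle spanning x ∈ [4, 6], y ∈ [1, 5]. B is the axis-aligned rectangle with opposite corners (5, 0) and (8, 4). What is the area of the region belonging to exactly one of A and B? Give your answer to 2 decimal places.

14.00

|A∩B|: x∈[5,6], y∈[1,4] → 1·3 = 3.
|A △ B| = |A| + |B| − 2·|A∩B| = 8 + 12 − 6 = 14.00.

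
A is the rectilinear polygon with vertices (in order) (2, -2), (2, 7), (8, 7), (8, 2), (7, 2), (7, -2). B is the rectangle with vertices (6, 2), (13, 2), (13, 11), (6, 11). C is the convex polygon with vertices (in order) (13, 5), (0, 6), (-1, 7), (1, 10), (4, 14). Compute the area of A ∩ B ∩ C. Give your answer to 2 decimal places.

The intersection is the polygon with vertices (8,5.385), (6,5.538), (6,7), (8,7).
By the shoelace formula its area is 3.08.

3.08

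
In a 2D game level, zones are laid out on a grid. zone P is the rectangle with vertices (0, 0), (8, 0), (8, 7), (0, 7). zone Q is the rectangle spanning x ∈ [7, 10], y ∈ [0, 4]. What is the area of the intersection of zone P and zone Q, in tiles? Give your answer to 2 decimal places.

|zone P∩zone Q|: x∈[7,8], y∈[0,4] → 1·4 = 4.

4.00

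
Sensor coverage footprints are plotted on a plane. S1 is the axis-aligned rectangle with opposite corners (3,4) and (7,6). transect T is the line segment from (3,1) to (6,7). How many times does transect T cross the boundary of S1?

2

The segment meets the boundary at (5.5,6), (4.5,4).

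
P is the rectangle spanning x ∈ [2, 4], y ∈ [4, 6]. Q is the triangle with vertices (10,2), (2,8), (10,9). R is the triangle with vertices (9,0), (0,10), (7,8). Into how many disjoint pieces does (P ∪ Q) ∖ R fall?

2

(P ∪ Q) ∖ R splits into 2 disjoint pieces (area 3.9111, area 15.3746).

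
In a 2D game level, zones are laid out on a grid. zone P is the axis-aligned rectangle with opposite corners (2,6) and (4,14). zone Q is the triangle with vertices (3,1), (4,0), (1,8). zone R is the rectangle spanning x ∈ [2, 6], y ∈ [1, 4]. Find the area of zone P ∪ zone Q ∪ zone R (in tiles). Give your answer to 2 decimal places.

29.03

By inclusion–exclusion:
Individual areas: |zone P| = 16, |zone Q| = 2.5, |zone R| = 12.
|zone P∩zone Q| = 0.
|zone P∩zone R| = 0 (no overlap).
|zone Q∩zone R| = 1.4732.
|zone P∩zone Q∩zone R| = 0.
|zone P ∪ zone Q ∪ zone R| = 30.5 − 1.4732 + 0 = 29.03.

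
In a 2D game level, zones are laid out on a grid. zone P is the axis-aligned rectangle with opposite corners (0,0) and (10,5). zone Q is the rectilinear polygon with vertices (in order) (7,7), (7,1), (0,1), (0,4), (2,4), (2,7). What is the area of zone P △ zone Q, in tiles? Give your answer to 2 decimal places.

|zone P| = 50, |zone Q| = 36, |zone P∩zone Q| = 26.
|zone P △ zone Q| = |zone P| + |zone Q| − 2·|zone P∩zone Q| = 50 + 36 − 52 = 34.00.

34.00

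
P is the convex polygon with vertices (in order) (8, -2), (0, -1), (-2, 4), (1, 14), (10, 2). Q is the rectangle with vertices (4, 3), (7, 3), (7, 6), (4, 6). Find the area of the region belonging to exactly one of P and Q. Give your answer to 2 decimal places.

|P| = 108, |Q| = 9, |P∩Q| = 9.
|P △ Q| = |P| + |Q| − 2·|P∩Q| = 108 + 9 − 18 = 99.00.

99.00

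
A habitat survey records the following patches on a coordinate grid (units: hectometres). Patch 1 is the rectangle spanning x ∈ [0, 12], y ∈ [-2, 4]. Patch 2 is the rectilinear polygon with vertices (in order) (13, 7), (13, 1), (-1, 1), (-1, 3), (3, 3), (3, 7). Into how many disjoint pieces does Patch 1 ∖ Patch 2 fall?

Patch 1 ∖ Patch 2 splits into 2 disjoint pieces (area 36, area 3).

2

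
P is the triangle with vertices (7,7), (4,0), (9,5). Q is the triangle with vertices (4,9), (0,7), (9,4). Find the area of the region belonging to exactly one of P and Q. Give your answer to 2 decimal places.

20.84

|P| = 10, |Q| = 15, |P∩Q| = 2.0792.
|P △ Q| = |P| + |Q| − 2·|P∩Q| = 10 + 15 − 4.1583 = 20.84.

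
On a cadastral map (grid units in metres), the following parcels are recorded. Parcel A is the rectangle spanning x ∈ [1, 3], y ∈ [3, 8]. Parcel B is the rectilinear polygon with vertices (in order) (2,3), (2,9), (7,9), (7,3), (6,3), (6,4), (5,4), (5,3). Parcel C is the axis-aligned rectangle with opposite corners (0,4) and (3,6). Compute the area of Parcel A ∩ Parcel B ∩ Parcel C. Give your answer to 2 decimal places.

The intersection is the polygon with vertices (3,4), (2,4), (2,6), (3,6).
By the shoelace formula its area is 2.00.

2.00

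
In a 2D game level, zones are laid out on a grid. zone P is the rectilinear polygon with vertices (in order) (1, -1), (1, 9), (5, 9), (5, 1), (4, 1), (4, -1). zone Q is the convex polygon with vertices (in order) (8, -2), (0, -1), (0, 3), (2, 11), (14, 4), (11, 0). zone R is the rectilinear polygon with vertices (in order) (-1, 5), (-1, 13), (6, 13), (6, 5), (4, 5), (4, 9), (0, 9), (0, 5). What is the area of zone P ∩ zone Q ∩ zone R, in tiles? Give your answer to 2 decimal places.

4.00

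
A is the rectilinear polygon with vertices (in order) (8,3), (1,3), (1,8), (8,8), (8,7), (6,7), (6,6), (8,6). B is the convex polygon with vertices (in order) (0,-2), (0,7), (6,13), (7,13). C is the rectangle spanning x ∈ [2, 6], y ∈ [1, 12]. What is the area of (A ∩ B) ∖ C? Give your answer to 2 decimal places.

|A ∩ B| = 12.5.
|(A ∩ B) ∩ C| = 7.5.
|(A ∩ B) ∖ C| = 12.5 − 7.5 = 5.00.

5.00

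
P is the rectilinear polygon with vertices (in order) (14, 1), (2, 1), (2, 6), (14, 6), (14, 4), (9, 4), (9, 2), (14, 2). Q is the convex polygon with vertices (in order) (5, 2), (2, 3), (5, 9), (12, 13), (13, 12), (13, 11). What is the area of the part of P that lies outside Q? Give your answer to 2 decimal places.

34.64

|P| = 50, |P∩Q| = 15.3611.
|P ∖ Q| = |P| − |P∩Q| = 50 − 15.3611 = 34.64.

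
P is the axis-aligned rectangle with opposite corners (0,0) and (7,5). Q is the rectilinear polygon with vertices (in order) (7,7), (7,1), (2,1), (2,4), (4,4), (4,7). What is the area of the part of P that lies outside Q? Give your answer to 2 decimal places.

|P| = 35, |P∩Q| = 18.
|P ∖ Q| = |P| − |P∩Q| = 35 − 18 = 17.00.

17.00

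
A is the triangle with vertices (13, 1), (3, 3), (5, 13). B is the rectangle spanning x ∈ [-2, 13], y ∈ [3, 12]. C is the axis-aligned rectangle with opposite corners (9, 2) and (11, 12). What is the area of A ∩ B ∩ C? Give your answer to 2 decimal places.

The intersection is the polygon with vertices (11,4), (11,3), (9,3), (9,7).
By the shoelace formula its area is 5.00.

5.00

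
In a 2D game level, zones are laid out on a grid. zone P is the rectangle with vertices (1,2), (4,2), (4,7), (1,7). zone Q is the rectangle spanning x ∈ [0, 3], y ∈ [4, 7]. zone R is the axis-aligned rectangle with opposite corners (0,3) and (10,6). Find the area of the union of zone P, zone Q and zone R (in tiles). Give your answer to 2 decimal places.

37.00

By inclusion–exclusion:
Individual areas: |zone P| = 15, |zone Q| = 9, |zone R| = 30.
|zone P∩zone Q|: x∈[1,3], y∈[4,7] → 2·3 = 6.
|zone P∩zone R|: x∈[1,4], y∈[3,6] → 3·3 = 9.
|zone Q∩zone R|: x∈[0,3], y∈[4,6] → 3·2 = 6.
|zone P∩zone Q∩zone R| = 4.
|zone P ∪ zone Q ∪ zone R| = 54 − 21 + 4 = 37.00.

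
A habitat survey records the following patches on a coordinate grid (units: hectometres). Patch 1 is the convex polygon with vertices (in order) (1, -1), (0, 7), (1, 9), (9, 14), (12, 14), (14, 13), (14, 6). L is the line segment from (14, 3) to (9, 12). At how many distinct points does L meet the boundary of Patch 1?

The segment meets the boundary at (12.717,5.309).

1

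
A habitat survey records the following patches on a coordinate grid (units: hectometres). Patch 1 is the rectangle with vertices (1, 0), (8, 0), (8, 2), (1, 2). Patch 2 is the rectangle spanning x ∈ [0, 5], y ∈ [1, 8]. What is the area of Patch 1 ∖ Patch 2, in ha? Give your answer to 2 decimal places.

|Patch 1∩Patch 2|: x∈[1,5], y∈[1,2] → 4·1 = 4.
|Patch 1| = 14.
|Patch 1 ∖ Patch 2| = |Patch 1| − |Patch 1∩Patch 2| = 14 − 4 = 10.00.

10.00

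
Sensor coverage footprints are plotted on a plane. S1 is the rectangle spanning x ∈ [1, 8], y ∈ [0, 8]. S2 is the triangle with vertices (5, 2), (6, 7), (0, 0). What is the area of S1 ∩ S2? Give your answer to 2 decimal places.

11.12

The intersection is the polygon with vertices (1,1.167), (6,7), (5,2), (1,0.4).
By the shoelace formula its area is 11.12.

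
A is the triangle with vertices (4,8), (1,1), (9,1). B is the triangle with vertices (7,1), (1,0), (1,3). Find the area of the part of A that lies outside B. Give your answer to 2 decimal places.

22.75

|A| = 28, |A∩B| = 5.25.
|A ∖ B| = |A| − |A∩B| = 28 − 5.25 = 22.75.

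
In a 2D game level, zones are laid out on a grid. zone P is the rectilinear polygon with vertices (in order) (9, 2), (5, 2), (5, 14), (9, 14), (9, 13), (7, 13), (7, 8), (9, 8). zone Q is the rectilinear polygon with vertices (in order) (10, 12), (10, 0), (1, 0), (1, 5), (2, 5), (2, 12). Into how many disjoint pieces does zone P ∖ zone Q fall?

1

zone P ∖ zone Q is a single connected region.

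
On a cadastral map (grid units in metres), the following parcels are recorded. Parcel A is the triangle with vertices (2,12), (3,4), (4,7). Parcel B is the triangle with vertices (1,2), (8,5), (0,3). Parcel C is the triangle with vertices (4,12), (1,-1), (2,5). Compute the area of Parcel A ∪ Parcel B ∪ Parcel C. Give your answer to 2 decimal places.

By inclusion–exclusion:
Individual areas: |Parcel A| = 5.5, |Parcel B| = 5, |Parcel C| = 2.5.
|Parcel A∩Parcel B| = 0.
|Parcel A∩Parcel C| = 0.498.
|Parcel B∩Parcel C| = 0.2963.
|Parcel A∩Parcel B∩Parcel C| = 0.
|Parcel A ∪ Parcel B ∪ Parcel C| = 13 − 0.7943 + 0 = 12.21.

12.21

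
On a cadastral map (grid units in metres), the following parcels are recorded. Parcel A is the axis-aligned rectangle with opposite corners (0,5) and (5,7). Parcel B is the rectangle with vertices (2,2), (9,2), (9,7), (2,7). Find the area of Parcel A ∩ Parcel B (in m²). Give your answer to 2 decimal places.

|Parcel A∩Parcel B|: x∈[2,5], y∈[5,7] → 3·2 = 6.

6.00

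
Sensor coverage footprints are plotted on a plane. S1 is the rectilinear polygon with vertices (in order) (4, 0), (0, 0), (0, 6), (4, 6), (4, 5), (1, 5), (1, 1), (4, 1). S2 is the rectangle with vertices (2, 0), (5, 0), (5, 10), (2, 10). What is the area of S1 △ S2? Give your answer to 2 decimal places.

|S1| = 12, |S2| = 30, |S1∩S2| = 4.
|S1 △ S2| = |S1| + |S2| − 2·|S1∩S2| = 12 + 30 − 8 = 34.00.

34.00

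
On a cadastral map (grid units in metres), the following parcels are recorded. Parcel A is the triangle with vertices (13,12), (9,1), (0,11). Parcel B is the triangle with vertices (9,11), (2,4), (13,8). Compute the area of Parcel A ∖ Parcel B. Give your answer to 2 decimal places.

|Parcel A| = 69.5, |Parcel A∩Parcel B| = 21.1004.
|Parcel A ∖ Parcel B| = |Parcel A| − |Parcel A∩Parcel B| = 69.5 − 21.1004 = 48.40.

48.40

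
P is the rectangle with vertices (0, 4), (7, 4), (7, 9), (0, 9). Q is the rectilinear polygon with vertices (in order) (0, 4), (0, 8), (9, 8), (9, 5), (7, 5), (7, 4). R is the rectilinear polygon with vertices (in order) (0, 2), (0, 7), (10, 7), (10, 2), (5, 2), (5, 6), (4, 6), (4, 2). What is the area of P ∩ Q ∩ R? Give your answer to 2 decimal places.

19.00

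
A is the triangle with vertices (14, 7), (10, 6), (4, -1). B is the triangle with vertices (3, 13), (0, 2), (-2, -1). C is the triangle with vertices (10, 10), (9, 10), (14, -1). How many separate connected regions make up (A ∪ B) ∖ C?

3

(A ∪ B) ∖ C splits into 3 disjoint pieces (area 1.6526, area 8.6054, area 6.5).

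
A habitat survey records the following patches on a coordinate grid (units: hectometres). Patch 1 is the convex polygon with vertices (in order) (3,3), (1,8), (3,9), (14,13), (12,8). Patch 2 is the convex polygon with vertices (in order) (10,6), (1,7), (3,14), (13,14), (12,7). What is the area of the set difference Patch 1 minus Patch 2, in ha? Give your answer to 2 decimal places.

|Patch 1| = 56.5, |Patch 1∩Patch 2| = 40.4367.
|Patch 1 ∖ Patch 2| = |Patch 1| − |Patch 1∩Patch 2| = 56.5 − 40.4367 = 16.06.

16.06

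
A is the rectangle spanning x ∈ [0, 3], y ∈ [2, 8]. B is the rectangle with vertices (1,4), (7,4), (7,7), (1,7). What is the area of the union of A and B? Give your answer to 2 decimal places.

By inclusion–exclusion:
Individual areas: |A| = 18, |B| = 18.
|A∩B|: x∈[1,3], y∈[4,7] → 2·3 = 6.
|A ∪ B| = 36 − 6 = 30.00.

30.00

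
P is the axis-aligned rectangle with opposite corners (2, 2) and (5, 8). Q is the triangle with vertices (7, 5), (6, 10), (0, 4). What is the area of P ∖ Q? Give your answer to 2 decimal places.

9.50

|P| = 18, |P∩Q| = 8.5.
|P ∖ Q| = |P| − |P∩Q| = 18 − 8.5 = 9.50.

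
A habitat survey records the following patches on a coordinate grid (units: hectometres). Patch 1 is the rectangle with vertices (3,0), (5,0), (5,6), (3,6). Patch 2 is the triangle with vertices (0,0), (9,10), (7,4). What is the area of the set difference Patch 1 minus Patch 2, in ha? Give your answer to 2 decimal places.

7.68

|Patch 1| = 12, |Patch 1∩Patch 2| = 4.3175.
|Patch 1 ∖ Patch 2| = |Patch 1| − |Patch 1∩Patch 2| = 12 − 4.3175 = 7.68.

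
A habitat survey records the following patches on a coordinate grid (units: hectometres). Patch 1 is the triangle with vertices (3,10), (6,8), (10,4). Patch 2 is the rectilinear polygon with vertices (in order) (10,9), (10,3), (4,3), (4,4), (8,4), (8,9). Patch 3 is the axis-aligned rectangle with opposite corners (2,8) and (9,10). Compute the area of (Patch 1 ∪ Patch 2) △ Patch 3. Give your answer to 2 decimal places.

28.38

|Patch 1 ∪ Patch 2| = 17.7143.
|(Patch 1 ∪ Patch 2) ∩ Patch 3| = 1.6667.
|(Patch 1 ∪ Patch 2) △ Patch 3| = 17.7143 + 14 − 3.3333 = 28.38.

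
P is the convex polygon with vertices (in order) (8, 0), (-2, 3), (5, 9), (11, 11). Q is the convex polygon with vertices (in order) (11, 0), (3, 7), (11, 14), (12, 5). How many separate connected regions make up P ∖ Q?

1

P ∖ Q is a single connected region.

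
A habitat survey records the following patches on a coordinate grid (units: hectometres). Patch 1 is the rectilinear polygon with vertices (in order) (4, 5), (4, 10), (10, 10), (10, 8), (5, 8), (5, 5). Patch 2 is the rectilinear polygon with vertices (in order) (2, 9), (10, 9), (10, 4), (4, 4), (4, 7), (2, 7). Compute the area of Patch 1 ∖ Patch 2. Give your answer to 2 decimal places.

|Patch 1| = 15, |Patch 1∩Patch 2| = 9.
|Patch 1 ∖ Patch 2| = |Patch 1| − |Patch 1∩Patch 2| = 15 − 9 = 6.00.

6.00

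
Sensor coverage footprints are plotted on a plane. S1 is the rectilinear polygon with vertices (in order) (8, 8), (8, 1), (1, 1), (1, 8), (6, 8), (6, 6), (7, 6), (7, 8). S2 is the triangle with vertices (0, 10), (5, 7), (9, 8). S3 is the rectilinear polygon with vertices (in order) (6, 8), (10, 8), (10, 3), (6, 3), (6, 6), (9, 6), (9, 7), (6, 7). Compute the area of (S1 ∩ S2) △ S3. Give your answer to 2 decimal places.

18.33

|S1 ∩ S2| = 2.0833.
|(S1 ∩ S2) ∩ S3| = 0.375.
|(S1 ∩ S2) △ S3| = 2.0833 + 17 − 0.75 = 18.33.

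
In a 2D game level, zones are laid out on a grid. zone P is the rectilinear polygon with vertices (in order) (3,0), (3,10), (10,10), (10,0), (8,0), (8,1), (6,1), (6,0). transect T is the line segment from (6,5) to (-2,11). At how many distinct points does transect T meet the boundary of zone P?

1

The segment meets the boundary at (3,7.25).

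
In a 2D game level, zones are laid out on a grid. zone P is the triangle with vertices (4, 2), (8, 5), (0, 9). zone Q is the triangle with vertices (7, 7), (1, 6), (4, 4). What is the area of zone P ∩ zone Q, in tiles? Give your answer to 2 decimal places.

6.25

The intersection is the polygon with vertices (6,6), (4,4), (2.154,5.231), (1.652,6.109), (4.75,6.625).
By the shoelace formula its area is 6.25.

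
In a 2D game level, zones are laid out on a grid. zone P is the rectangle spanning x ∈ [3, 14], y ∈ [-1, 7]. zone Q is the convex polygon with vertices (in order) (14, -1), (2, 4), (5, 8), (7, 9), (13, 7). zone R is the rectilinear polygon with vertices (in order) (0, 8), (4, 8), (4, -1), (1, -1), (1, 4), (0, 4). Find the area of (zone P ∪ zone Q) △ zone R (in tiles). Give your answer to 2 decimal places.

|zone P ∪ zone Q| = 98.25.
|(zone P ∪ zone Q) ∩ zone R| = 8.875.
|(zone P ∪ zone Q) △ zone R| = 98.25 + 31 − 17.75 = 111.50.

111.50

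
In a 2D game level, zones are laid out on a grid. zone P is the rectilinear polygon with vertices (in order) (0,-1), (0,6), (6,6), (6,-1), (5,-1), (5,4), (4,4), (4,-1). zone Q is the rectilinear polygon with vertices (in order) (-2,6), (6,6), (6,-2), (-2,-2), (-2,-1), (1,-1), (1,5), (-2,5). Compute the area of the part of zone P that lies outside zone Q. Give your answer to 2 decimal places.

|zone P| = 37, |zone P∩zone Q| = 31.
|zone P ∖ zone Q| = |zone P| − |zone P∩zone Q| = 37 − 31 = 6.00.

6.00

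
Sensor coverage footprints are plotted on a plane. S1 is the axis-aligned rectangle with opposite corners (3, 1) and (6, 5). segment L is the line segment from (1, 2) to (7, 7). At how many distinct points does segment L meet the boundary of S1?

2

The segment meets the boundary at (4.6,5), (3,3.667).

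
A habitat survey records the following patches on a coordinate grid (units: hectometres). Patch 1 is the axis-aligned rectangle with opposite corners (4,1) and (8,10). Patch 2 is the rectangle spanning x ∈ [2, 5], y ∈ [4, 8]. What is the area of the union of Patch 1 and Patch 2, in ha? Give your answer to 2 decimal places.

44.00

By inclusion–exclusion:
Individual areas: |Patch 1| = 36, |Patch 2| = 12.
|Patch 1∩Patch 2|: x∈[4,5], y∈[4,8] → 1·4 = 4.
|Patch 1 ∪ Patch 2| = 48 − 4 = 44.00.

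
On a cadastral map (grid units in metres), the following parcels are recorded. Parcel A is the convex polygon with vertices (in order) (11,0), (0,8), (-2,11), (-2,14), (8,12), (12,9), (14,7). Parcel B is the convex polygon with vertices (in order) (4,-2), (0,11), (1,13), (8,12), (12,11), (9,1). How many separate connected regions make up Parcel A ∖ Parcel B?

2

Parcel A ∖ Parcel B splits into 2 disjoint pieces (area 21.5811, area 13.2838).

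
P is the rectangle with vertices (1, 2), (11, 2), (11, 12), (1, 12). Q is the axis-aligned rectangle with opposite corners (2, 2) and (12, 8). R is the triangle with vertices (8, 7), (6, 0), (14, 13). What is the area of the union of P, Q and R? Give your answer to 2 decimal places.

By inclusion–exclusion:
Individual areas: |P| = 100, |Q| = 60, |R| = 15.
|P∩Q|: x∈[2,11], y∈[2,8] → 9·6 = 54.
|P∩R| = 11.5282.
|Q∩R| = 9.533.
|P∩Q∩R| = 9.533.
|P ∪ Q ∪ R| = 175 − 75.0611 + 9.533 = 109.47.

109.47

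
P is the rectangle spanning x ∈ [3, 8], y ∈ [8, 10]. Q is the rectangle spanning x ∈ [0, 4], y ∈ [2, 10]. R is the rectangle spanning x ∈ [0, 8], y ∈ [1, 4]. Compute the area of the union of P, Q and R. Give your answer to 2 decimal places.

By inclusion–exclusion:
Individual areas: |P| = 10, |Q| = 32, |R| = 24.
|P∩Q|: x∈[3,4], y∈[8,10] → 1·2 = 2.
|P∩R| = 0 (no overlap).
|Q∩R|: x∈[0,4], y∈[2,4] → 4·2 = 8.
|P∩Q∩R| = 0.
|P ∪ Q ∪ R| = 66 − 10 + 0 = 56.00.

56.00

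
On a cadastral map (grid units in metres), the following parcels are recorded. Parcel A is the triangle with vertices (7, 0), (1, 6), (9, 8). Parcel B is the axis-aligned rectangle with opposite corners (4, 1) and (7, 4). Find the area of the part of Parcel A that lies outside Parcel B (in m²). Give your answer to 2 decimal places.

|Parcel A| = 30, |Parcel A∩Parcel B| = 7.
|Parcel A ∖ Parcel B| = |Parcel A| − |Parcel A∩Parcel B| = 30 − 7 = 23.00.

23.00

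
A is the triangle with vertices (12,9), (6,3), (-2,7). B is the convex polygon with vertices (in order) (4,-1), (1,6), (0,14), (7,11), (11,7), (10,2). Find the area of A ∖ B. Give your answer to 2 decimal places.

4.52

|A| = 36, |A∩B| = 31.4768.
|A ∖ B| = |A| − |A∩B| = 36 − 31.4768 = 4.52.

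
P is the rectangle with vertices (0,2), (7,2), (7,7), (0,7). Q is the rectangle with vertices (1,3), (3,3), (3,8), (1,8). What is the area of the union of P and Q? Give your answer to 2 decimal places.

37.00

By inclusion–exclusion:
Individual areas: |P| = 35, |Q| = 10.
|P∩Q|: x∈[1,3], y∈[3,7] → 2·4 = 8.
|P ∪ Q| = 45 − 8 = 37.00.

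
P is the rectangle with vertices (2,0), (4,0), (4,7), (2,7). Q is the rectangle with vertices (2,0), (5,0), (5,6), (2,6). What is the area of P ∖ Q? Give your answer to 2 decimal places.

2.00

|P∩Q|: x∈[2,4], y∈[0,6] → 2·6 = 12.
|P| = 14.
|P ∖ Q| = |P| − |P∩Q| = 14 − 12 = 2.00.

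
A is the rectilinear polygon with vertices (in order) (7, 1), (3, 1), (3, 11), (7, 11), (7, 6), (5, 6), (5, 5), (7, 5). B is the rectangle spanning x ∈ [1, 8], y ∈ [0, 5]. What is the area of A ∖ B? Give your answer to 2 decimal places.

|A| = 38, |A∩B| = 16.
|A ∖ B| = |A| − |A∩B| = 38 − 16 = 22.00.

22.00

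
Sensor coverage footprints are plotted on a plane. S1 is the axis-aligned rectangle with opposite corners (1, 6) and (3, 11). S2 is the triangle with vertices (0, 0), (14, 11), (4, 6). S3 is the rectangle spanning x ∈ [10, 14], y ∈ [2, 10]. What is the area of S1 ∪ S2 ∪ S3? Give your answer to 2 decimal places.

60.08

By inclusion–exclusion:
Individual areas: |S1| = 10, |S2| = 20, |S3| = 32.
|S1∩S2| = 0.
|S1∩S3| = 0 (no overlap).
|S2∩S3| = 1.9221.
|S1∩S2∩S3| = 0.
|S1 ∪ S2 ∪ S3| = 62 − 1.9221 + 0 = 60.08.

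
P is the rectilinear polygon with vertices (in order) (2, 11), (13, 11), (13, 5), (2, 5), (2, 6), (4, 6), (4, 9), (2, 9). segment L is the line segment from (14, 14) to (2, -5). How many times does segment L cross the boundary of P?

2

The segment meets the boundary at (8.316,5), (12.105,11).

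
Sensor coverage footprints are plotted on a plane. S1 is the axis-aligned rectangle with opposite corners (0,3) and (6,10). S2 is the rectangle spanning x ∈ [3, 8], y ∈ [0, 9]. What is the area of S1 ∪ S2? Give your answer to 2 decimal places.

By inclusion–exclusion:
Individual areas: |S1| = 42, |S2| = 45.
|S1∩S2|: x∈[3,6], y∈[3,9] → 3·6 = 18.
|S1 ∪ S2| = 87 − 18 = 69.00.

69.00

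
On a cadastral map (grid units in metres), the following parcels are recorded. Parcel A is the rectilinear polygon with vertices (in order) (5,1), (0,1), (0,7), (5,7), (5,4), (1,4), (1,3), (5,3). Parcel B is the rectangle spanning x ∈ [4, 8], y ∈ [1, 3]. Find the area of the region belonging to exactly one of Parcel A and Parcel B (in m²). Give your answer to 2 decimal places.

|Parcel A| = 26, |Parcel B| = 8, |Parcel A∩Parcel B| = 2.
|Parcel A △ Parcel B| = |Parcel A| + |Parcel B| − 2·|Parcel A∩Parcel B| = 26 + 8 − 4 = 30.00.

30.00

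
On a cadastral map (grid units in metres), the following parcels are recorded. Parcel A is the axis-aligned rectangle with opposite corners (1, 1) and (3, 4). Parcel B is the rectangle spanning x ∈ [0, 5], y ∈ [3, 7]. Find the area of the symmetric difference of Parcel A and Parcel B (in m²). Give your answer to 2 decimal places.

|Parcel A∩Parcel B|: x∈[1,3], y∈[3,4] → 2·1 = 2.
|Parcel A △ Parcel B| = |Parcel A| + |Parcel B| − 2·|Parcel A∩Parcel B| = 6 + 20 − 4 = 22.00.

22.00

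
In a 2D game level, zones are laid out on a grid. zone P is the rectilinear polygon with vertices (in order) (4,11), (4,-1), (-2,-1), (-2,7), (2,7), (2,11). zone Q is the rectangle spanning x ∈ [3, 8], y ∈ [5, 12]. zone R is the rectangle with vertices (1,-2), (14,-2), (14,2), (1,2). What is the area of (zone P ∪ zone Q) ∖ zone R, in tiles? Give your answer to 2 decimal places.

|zone P ∪ zone Q| = 85.
|(zone P ∪ zone Q) ∩ zone R| = 9.
|(zone P ∪ zone Q) ∖ zone R| = 85 − 9 = 76.00.

76.00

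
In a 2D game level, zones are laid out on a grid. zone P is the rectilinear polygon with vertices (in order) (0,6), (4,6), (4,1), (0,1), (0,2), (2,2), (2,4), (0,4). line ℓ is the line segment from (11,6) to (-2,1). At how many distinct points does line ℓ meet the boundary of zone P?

4

The segment meets the boundary at (0.6,2), (2,2.538), (4,3.308), (0,1.769).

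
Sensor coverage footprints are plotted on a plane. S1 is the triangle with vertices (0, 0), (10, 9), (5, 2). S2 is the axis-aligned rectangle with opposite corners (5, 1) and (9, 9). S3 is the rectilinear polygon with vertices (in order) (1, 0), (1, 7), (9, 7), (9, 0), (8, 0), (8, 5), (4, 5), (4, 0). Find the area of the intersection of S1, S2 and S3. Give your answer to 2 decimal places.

2.38

The intersection is the polygon with vertices (7.143,5), (5.556,5), (7.778,7), (8.571,7).
By the shoelace formula its area is 2.38.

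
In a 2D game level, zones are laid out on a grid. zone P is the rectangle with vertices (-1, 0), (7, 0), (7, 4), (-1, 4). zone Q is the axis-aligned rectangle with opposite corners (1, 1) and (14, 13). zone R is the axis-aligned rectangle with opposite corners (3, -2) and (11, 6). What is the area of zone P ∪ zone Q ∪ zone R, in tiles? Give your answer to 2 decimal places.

190.00

By inclusion–exclusion:
Individual areas: |zone P| = 32, |zone Q| = 156, |zone R| = 64.
|zone P∩zone Q|: x∈[1,7], y∈[1,4] → 6·3 = 18.
|zone P∩zone R|: x∈[3,7], y∈[0,4] → 4·4 = 16.
|zone Q∩zone R|: x∈[3,11], y∈[1,6] → 8·5 = 40.
|zone P∩zone Q∩zone R| = 12.
|zone P ∪ zone Q ∪ zone R| = 252 − 74 + 12 = 190.00.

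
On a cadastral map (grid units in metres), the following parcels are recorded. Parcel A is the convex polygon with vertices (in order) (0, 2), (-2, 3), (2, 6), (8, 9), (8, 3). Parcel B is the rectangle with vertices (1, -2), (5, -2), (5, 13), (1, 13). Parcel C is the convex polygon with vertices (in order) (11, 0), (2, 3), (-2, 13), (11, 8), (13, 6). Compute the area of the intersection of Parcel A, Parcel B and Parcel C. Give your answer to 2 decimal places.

13.71

The intersection is the polygon with vertices (5,7.5), (5,2.625), (3.636,2.454), (2,3), (1.077,5.308), (2,6).
By the shoelace formula its area is 13.71.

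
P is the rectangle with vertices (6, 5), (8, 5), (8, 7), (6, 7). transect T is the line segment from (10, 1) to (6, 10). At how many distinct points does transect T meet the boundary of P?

2

The segment meets the boundary at (8,5.5), (7.333,7).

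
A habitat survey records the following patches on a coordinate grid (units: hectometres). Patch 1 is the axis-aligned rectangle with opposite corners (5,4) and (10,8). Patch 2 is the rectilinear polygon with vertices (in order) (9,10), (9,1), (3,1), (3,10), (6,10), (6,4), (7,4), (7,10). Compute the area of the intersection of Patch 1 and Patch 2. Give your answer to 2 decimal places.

12.00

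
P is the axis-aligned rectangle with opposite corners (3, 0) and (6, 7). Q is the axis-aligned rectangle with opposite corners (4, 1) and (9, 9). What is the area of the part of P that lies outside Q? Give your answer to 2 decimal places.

|P∩Q|: x∈[4,6], y∈[1,7] → 2·6 = 12.
|P| = 21.
|P ∖ Q| = |P| − |P∩Q| = 21 − 12 = 9.00.

9.00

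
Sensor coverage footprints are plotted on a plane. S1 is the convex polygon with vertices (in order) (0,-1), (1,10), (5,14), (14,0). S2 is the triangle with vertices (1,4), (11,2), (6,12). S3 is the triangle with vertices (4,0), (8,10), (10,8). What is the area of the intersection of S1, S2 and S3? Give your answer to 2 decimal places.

8.33

The intersection is the polygon with vertices (8.8,6.4), (6.217,2.957), (5.259,3.148), (7.556,8.889).
By the shoelace formula its area is 8.33.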